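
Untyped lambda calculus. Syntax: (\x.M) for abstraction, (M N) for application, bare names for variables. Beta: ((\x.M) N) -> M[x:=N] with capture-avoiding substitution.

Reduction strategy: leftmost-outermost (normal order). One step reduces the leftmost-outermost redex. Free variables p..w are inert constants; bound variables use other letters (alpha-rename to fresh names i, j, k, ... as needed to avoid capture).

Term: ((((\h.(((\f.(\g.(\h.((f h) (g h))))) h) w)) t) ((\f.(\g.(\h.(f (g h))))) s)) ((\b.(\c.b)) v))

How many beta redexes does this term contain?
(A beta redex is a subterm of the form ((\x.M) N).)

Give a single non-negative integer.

Term: ((((\h.(((\f.(\g.(\h.((f h) (g h))))) h) w)) t) ((\f.(\g.(\h.(f (g h))))) s)) ((\b.(\c.b)) v))
  Redex: ((\h.(((\f.(\g.(\h.((f h) (g h))))) h) w)) t)
  Redex: ((\f.(\g.(\h.((f h) (g h))))) h)
  Redex: ((\f.(\g.(\h.(f (g h))))) s)
  Redex: ((\b.(\c.b)) v)
Total redexes: 4

Answer: 4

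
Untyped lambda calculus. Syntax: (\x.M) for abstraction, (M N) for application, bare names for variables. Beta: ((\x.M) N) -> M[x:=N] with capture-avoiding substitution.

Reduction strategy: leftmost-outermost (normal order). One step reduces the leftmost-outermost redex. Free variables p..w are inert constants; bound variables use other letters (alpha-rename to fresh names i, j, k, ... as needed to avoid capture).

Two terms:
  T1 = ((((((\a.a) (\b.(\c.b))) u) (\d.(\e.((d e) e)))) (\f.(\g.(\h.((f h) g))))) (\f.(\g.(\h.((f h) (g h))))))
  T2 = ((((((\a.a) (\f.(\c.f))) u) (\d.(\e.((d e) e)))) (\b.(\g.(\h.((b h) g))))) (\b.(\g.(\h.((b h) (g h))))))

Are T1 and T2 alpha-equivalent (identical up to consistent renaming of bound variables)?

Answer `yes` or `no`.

Term 1: ((((((\a.a) (\b.(\c.b))) u) (\d.(\e.((d e) e)))) (\f.(\g.(\h.((f h) g))))) (\f.(\g.(\h.((f h) (g h))))))
Term 2: ((((((\a.a) (\f.(\c.f))) u) (\d.(\e.((d e) e)))) (\b.(\g.(\h.((b h) g))))) (\b.(\g.(\h.((b h) (g h))))))
Alpha-equivalence: compare structure up to binder renaming.
Result: True

Answer: yes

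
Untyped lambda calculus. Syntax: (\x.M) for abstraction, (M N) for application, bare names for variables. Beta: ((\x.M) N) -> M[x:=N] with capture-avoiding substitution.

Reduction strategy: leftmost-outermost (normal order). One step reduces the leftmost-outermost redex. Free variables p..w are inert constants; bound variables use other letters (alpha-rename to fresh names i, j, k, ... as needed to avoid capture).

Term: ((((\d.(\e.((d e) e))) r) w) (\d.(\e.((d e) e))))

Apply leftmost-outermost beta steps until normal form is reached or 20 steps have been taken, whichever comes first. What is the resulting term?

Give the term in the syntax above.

Step 0: ((((\d.(\e.((d e) e))) r) w) (\d.(\e.((d e) e))))
Step 1: (((\e.((r e) e)) w) (\d.(\e.((d e) e))))
Step 2: (((r w) w) (\d.(\e.((d e) e))))

Answer: (((r w) w) (\d.(\e.((d e) e))))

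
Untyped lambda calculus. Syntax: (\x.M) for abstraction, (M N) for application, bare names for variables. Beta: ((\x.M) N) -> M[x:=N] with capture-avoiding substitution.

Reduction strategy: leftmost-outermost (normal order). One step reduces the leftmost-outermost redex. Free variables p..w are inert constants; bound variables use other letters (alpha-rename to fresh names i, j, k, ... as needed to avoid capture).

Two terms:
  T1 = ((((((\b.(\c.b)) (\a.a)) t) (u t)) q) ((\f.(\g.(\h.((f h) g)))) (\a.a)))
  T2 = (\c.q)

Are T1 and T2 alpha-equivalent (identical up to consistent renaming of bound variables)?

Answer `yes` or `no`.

Term 1: ((((((\b.(\c.b)) (\a.a)) t) (u t)) q) ((\f.(\g.(\h.((f h) g)))) (\a.a)))
Term 2: (\c.q)
Alpha-equivalence: compare structure up to binder renaming.
Result: False

Answer: no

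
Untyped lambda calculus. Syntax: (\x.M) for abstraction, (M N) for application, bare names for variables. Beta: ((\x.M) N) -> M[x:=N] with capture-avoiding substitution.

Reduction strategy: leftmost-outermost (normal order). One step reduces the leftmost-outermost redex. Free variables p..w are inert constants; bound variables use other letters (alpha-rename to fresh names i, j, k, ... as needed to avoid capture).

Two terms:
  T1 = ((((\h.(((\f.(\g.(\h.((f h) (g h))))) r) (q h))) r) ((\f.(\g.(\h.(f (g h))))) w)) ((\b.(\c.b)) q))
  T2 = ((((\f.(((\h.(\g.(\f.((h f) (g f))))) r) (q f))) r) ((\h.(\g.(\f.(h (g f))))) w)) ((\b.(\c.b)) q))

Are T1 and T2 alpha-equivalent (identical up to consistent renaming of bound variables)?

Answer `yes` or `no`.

Answer: yes

Derivation:
Term 1: ((((\h.(((\f.(\g.(\h.((f h) (g h))))) r) (q h))) r) ((\f.(\g.(\h.(f (g h))))) w)) ((\b.(\c.b)) q))
Term 2: ((((\f.(((\h.(\g.(\f.((h f) (g f))))) r) (q f))) r) ((\h.(\g.(\f.(h (g f))))) w)) ((\b.(\c.b)) q))
Alpha-equivalence: compare structure up to binder renaming.
Result: True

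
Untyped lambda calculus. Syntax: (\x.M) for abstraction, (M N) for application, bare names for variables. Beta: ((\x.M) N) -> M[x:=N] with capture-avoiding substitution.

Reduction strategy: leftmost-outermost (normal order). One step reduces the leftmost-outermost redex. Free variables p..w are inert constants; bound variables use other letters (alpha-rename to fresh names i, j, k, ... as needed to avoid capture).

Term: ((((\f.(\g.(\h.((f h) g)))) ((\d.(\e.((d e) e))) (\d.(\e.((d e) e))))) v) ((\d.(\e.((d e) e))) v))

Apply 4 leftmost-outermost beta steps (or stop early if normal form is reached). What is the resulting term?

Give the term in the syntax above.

Step 0: ((((\f.(\g.(\h.((f h) g)))) ((\d.(\e.((d e) e))) (\d.(\e.((d e) e))))) v) ((\d.(\e.((d e) e))) v))
Step 1: (((\g.(\h.((((\d.(\e.((d e) e))) (\d.(\e.((d e) e)))) h) g))) v) ((\d.(\e.((d e) e))) v))
Step 2: ((\h.((((\d.(\e.((d e) e))) (\d.(\e.((d e) e)))) h) v)) ((\d.(\e.((d e) e))) v))
Step 3: ((((\d.(\e.((d e) e))) (\d.(\e.((d e) e)))) ((\d.(\e.((d e) e))) v)) v)
Step 4: (((\e.(((\d.(\e.((d e) e))) e) e)) ((\d.(\e.((d e) e))) v)) v)

Answer: (((\e.(((\d.(\e.((d e) e))) e) e)) ((\d.(\e.((d e) e))) v)) v)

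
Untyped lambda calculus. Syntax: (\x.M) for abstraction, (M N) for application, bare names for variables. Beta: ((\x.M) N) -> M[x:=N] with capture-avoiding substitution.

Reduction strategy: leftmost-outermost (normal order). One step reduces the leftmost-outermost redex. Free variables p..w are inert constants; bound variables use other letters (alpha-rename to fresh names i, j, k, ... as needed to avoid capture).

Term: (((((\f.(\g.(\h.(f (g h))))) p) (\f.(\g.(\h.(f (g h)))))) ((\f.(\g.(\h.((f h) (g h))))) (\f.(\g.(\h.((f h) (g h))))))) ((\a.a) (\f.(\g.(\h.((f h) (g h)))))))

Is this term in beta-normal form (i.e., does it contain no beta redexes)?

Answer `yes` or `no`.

Term: (((((\f.(\g.(\h.(f (g h))))) p) (\f.(\g.(\h.(f (g h)))))) ((\f.(\g.(\h.((f h) (g h))))) (\f.(\g.(\h.((f h) (g h))))))) ((\a.a) (\f.(\g.(\h.((f h) (g h)))))))
Found 3 beta redex(es).

Answer: no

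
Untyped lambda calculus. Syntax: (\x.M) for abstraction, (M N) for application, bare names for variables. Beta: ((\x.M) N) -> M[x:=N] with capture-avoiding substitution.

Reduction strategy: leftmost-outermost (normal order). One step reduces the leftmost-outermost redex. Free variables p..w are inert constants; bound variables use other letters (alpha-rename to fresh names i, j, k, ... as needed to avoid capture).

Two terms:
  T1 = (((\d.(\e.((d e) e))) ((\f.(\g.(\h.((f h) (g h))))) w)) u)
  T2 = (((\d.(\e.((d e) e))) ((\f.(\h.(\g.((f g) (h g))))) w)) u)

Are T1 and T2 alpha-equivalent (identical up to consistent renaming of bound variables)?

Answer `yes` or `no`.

Answer: yes

Derivation:
Term 1: (((\d.(\e.((d e) e))) ((\f.(\g.(\h.((f h) (g h))))) w)) u)
Term 2: (((\d.(\e.((d e) e))) ((\f.(\h.(\g.((f g) (h g))))) w)) u)
Alpha-equivalence: compare structure up to binder renaming.
Result: True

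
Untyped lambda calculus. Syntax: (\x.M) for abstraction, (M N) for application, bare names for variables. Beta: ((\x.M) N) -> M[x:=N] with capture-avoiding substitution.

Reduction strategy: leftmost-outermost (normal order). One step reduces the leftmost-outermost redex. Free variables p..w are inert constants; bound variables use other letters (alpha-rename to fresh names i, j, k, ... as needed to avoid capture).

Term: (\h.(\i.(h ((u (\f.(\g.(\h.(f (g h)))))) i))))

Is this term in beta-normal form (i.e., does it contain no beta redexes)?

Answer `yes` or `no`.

Term: (\h.(\i.(h ((u (\f.(\g.(\h.(f (g h)))))) i))))
No beta redexes found.

Answer: yes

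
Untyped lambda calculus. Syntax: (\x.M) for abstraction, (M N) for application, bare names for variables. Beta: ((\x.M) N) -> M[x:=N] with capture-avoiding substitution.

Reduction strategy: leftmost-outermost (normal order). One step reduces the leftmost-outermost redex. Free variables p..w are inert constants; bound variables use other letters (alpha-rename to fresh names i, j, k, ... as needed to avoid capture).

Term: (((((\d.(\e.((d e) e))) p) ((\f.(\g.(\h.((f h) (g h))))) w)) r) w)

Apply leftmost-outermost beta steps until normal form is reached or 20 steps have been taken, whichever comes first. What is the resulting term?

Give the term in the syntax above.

Step 0: (((((\d.(\e.((d e) e))) p) ((\f.(\g.(\h.((f h) (g h))))) w)) r) w)
Step 1: ((((\e.((p e) e)) ((\f.(\g.(\h.((f h) (g h))))) w)) r) w)
Step 2: ((((p ((\f.(\g.(\h.((f h) (g h))))) w)) ((\f.(\g.(\h.((f h) (g h))))) w)) r) w)
Step 3: ((((p (\g.(\h.((w h) (g h))))) ((\f.(\g.(\h.((f h) (g h))))) w)) r) w)
Step 4: ((((p (\g.(\h.((w h) (g h))))) (\g.(\h.((w h) (g h))))) r) w)

Answer: ((((p (\g.(\h.((w h) (g h))))) (\g.(\h.((w h) (g h))))) r) w)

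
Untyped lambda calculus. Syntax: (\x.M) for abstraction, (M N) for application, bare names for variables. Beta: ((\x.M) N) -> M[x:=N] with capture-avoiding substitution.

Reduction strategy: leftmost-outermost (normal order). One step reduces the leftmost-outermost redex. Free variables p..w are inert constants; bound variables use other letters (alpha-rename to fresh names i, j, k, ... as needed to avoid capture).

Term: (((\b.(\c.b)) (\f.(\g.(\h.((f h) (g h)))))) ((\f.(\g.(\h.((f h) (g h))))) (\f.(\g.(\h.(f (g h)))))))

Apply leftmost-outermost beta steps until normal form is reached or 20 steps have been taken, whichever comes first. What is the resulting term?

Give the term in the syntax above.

Answer: (\f.(\g.(\h.((f h) (g h)))))

Derivation:
Step 0: (((\b.(\c.b)) (\f.(\g.(\h.((f h) (g h)))))) ((\f.(\g.(\h.((f h) (g h))))) (\f.(\g.(\h.(f (g h)))))))
Step 1: ((\c.(\f.(\g.(\h.((f h) (g h)))))) ((\f.(\g.(\h.((f h) (g h))))) (\f.(\g.(\h.(f (g h)))))))
Step 2: (\f.(\g.(\h.((f h) (g h)))))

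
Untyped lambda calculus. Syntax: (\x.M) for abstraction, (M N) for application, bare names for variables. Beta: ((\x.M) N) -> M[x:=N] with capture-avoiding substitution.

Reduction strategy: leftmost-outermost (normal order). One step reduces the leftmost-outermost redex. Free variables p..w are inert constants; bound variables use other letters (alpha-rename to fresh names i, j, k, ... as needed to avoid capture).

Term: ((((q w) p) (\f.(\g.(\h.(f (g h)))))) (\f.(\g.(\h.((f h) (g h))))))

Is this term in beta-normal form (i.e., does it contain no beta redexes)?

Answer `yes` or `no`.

Term: ((((q w) p) (\f.(\g.(\h.(f (g h)))))) (\f.(\g.(\h.((f h) (g h))))))
No beta redexes found.

Answer: yes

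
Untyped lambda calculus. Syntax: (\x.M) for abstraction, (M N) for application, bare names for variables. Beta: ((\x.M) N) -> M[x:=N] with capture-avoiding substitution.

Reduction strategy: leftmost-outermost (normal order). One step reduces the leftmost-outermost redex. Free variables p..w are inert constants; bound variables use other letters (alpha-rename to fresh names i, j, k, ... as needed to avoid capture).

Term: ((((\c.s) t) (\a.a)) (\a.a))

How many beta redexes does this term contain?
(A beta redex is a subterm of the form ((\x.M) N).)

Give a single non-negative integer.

Term: ((((\c.s) t) (\a.a)) (\a.a))
  Redex: ((\c.s) t)
Total redexes: 1

Answer: 1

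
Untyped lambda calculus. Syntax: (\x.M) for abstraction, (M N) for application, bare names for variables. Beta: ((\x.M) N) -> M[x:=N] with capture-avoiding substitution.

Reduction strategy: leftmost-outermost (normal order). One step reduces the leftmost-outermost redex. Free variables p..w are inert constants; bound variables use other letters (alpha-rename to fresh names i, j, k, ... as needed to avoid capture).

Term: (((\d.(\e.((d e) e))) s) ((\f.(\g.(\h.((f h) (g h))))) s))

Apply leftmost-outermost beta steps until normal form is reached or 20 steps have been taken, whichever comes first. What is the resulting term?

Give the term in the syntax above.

Answer: ((s (\g.(\h.((s h) (g h))))) (\g.(\h.((s h) (g h)))))

Derivation:
Step 0: (((\d.(\e.((d e) e))) s) ((\f.(\g.(\h.((f h) (g h))))) s))
Step 1: ((\e.((s e) e)) ((\f.(\g.(\h.((f h) (g h))))) s))
Step 2: ((s ((\f.(\g.(\h.((f h) (g h))))) s)) ((\f.(\g.(\h.((f h) (g h))))) s))
Step 3: ((s (\g.(\h.((s h) (g h))))) ((\f.(\g.(\h.((f h) (g h))))) s))
Step 4: ((s (\g.(\h.((s h) (g h))))) (\g.(\h.((s h) (g h)))))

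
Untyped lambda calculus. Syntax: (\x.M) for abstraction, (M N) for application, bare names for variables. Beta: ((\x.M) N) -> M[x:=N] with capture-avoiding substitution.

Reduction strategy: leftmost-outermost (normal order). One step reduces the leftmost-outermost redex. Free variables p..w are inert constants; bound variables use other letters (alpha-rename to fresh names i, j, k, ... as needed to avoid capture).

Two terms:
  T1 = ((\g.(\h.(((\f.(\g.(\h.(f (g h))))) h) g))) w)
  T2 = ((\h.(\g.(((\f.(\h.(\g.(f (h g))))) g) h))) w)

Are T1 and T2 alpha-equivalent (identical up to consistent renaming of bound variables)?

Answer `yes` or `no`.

Answer: yes

Derivation:
Term 1: ((\g.(\h.(((\f.(\g.(\h.(f (g h))))) h) g))) w)
Term 2: ((\h.(\g.(((\f.(\h.(\g.(f (h g))))) g) h))) w)
Alpha-equivalence: compare structure up to binder renaming.
Result: True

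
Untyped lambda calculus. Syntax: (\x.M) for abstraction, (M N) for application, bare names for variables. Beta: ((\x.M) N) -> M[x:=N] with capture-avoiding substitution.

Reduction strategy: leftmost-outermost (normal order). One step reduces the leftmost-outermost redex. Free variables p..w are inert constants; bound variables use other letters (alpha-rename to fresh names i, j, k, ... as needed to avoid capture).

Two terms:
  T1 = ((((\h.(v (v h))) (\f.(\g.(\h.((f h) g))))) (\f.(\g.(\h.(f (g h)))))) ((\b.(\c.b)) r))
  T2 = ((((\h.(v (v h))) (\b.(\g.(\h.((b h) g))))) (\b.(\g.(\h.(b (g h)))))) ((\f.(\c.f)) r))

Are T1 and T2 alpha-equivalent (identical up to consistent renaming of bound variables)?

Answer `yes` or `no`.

Term 1: ((((\h.(v (v h))) (\f.(\g.(\h.((f h) g))))) (\f.(\g.(\h.(f (g h)))))) ((\b.(\c.b)) r))
Term 2: ((((\h.(v (v h))) (\b.(\g.(\h.((b h) g))))) (\b.(\g.(\h.(b (g h)))))) ((\f.(\c.f)) r))
Alpha-equivalence: compare structure up to binder renaming.
Result: True

Answer: yes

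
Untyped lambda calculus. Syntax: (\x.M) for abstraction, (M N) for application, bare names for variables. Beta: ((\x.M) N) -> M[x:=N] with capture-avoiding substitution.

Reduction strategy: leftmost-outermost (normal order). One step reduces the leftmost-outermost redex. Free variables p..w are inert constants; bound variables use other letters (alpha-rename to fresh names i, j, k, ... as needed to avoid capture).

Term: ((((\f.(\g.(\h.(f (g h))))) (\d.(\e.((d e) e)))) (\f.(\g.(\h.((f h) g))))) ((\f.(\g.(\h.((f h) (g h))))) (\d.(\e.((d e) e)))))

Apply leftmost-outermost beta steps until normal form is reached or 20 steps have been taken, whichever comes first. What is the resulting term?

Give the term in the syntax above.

Step 0: ((((\f.(\g.(\h.(f (g h))))) (\d.(\e.((d e) e)))) (\f.(\g.(\h.((f h) g))))) ((\f.(\g.(\h.((f h) (g h))))) (\d.(\e.((d e) e)))))
Step 1: (((\g.(\h.((\d.(\e.((d e) e))) (g h)))) (\f.(\g.(\h.((f h) g))))) ((\f.(\g.(\h.((f h) (g h))))) (\d.(\e.((d e) e)))))
Step 2: ((\h.((\d.(\e.((d e) e))) ((\f.(\g.(\h.((f h) g)))) h))) ((\f.(\g.(\h.((f h) (g h))))) (\d.(\e.((d e) e)))))
Step 3: ((\d.(\e.((d e) e))) ((\f.(\g.(\h.((f h) g)))) ((\f.(\g.(\h.((f h) (g h))))) (\d.(\e.((d e) e))))))
Step 4: (\e.((((\f.(\g.(\h.((f h) g)))) ((\f.(\g.(\h.((f h) (g h))))) (\d.(\e.((d e) e))))) e) e))
Step 5: (\e.(((\g.(\h.((((\f.(\g.(\h.((f h) (g h))))) (\d.(\e.((d e) e)))) h) g))) e) e))
Step 6: (\e.((\h.((((\f.(\g.(\h.((f h) (g h))))) (\d.(\e.((d e) e)))) h) e)) e))
Step 7: (\e.((((\f.(\g.(\h.((f h) (g h))))) (\d.(\e.((d e) e)))) e) e))
Step 8: (\e.(((\g.(\h.(((\d.(\e.((d e) e))) h) (g h)))) e) e))
Step 9: (\e.((\h.(((\d.(\e.((d e) e))) h) (e h))) e))
Step 10: (\e.(((\d.(\e.((d e) e))) e) (e e)))
Step 11: (\e.((\i.((e i) i)) (e e)))
Step 12: (\e.((e (e e)) (e e)))

Answer: (\e.((e (e e)) (e e)))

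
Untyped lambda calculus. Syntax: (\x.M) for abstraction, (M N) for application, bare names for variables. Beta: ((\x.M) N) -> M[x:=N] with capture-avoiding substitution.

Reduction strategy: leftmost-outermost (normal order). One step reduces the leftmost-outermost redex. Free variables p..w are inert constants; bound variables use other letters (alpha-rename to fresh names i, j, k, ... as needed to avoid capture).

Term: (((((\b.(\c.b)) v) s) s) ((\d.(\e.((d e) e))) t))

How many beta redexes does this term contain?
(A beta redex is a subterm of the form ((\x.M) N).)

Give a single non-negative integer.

Answer: 2

Derivation:
Term: (((((\b.(\c.b)) v) s) s) ((\d.(\e.((d e) e))) t))
  Redex: ((\b.(\c.b)) v)
  Redex: ((\d.(\e.((d e) e))) t)
Total redexes: 2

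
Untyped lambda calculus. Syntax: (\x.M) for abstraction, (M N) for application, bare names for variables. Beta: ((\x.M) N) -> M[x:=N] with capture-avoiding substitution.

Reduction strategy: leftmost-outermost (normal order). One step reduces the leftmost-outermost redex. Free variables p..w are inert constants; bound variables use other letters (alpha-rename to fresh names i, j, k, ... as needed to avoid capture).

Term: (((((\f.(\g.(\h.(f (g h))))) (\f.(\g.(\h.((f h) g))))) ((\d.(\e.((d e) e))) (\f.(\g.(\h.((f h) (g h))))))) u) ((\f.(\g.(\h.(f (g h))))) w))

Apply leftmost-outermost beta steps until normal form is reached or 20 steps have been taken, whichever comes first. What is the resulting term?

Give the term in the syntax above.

Answer: (\h.(((u h) (u h)) (\g.(\h.(w (g h))))))

Derivation:
Step 0: (((((\f.(\g.(\h.(f (g h))))) (\f.(\g.(\h.((f h) g))))) ((\d.(\e.((d e) e))) (\f.(\g.(\h.((f h) (g h))))))) u) ((\f.(\g.(\h.(f (g h))))) w))
Step 1: ((((\g.(\h.((\f.(\g.(\h.((f h) g)))) (g h)))) ((\d.(\e.((d e) e))) (\f.(\g.(\h.((f h) (g h))))))) u) ((\f.(\g.(\h.(f (g h))))) w))
Step 2: (((\h.((\f.(\g.(\h.((f h) g)))) (((\d.(\e.((d e) e))) (\f.(\g.(\h.((f h) (g h)))))) h))) u) ((\f.(\g.(\h.(f (g h))))) w))
Step 3: (((\f.(\g.(\h.((f h) g)))) (((\d.(\e.((d e) e))) (\f.(\g.(\h.((f h) (g h)))))) u)) ((\f.(\g.(\h.(f (g h))))) w))
Step 4: ((\g.(\h.(((((\d.(\e.((d e) e))) (\f.(\g.(\h.((f h) (g h)))))) u) h) g))) ((\f.(\g.(\h.(f (g h))))) w))
Step 5: (\h.(((((\d.(\e.((d e) e))) (\f.(\g.(\h.((f h) (g h)))))) u) h) ((\f.(\g.(\h.(f (g h))))) w)))
Step 6: (\h.((((\e.(((\f.(\g.(\h.((f h) (g h))))) e) e)) u) h) ((\f.(\g.(\h.(f (g h))))) w)))
Step 7: (\h.(((((\f.(\g.(\h.((f h) (g h))))) u) u) h) ((\f.(\g.(\h.(f (g h))))) w)))
Step 8: (\h.((((\g.(\h.((u h) (g h)))) u) h) ((\f.(\g.(\h.(f (g h))))) w)))
Step 9: (\h.(((\h.((u h) (u h))) h) ((\f.(\g.(\h.(f (g h))))) w)))
Step 10: (\h.(((u h) (u h)) ((\f.(\g.(\h.(f (g h))))) w)))
Step 11: (\h.(((u h) (u h)) (\g.(\h.(w (g h))))))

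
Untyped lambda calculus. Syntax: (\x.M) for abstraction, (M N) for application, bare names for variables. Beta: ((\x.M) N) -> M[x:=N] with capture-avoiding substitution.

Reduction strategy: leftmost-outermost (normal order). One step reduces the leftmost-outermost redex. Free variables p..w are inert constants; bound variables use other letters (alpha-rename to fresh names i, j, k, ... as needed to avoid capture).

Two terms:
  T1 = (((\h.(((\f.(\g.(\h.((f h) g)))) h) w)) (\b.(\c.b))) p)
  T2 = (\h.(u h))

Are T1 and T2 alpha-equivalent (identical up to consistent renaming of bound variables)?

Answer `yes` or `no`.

Term 1: (((\h.(((\f.(\g.(\h.((f h) g)))) h) w)) (\b.(\c.b))) p)
Term 2: (\h.(u h))
Alpha-equivalence: compare structure up to binder renaming.
Result: False

Answer: no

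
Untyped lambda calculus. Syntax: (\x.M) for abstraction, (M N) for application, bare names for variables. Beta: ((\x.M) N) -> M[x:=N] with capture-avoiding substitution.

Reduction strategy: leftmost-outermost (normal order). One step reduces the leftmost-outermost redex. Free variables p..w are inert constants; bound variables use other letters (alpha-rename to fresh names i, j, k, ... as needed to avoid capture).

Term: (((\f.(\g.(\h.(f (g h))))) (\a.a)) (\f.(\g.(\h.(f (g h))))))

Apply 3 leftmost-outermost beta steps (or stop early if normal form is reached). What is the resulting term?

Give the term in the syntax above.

Answer: (\h.((\f.(\g.(\h.(f (g h))))) h))

Derivation:
Step 0: (((\f.(\g.(\h.(f (g h))))) (\a.a)) (\f.(\g.(\h.(f (g h))))))
Step 1: ((\g.(\h.((\a.a) (g h)))) (\f.(\g.(\h.(f (g h))))))
Step 2: (\h.((\a.a) ((\f.(\g.(\h.(f (g h))))) h)))
Step 3: (\h.((\f.(\g.(\h.(f (g h))))) h))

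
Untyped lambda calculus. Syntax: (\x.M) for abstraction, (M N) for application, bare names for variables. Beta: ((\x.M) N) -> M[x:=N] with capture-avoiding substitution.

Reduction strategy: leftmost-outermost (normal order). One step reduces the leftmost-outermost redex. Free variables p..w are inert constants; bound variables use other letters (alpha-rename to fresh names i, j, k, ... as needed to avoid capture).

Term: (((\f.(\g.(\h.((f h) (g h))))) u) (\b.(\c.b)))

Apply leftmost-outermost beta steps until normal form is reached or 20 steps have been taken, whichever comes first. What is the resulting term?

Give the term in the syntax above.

Step 0: (((\f.(\g.(\h.((f h) (g h))))) u) (\b.(\c.b)))
Step 1: ((\g.(\h.((u h) (g h)))) (\b.(\c.b)))
Step 2: (\h.((u h) ((\b.(\c.b)) h)))
Step 3: (\h.((u h) (\c.h)))

Answer: (\h.((u h) (\c.h)))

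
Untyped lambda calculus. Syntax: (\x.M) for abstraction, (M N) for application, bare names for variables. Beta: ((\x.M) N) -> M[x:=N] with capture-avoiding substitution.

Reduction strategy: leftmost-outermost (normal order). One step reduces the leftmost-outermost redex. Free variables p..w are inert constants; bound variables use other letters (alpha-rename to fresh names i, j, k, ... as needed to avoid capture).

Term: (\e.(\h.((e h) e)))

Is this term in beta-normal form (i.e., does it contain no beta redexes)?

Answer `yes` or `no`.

Answer: yes

Derivation:
Term: (\e.(\h.((e h) e)))
No beta redexes found.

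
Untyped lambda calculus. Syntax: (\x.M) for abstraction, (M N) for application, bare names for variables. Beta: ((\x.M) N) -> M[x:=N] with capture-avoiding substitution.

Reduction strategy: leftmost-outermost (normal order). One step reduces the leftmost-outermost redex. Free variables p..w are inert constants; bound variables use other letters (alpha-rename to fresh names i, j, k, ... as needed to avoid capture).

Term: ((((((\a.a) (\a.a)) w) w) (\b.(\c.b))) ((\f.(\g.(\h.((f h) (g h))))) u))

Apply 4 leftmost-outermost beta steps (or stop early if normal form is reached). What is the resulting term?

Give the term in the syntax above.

Answer: (((w w) (\b.(\c.b))) (\g.(\h.((u h) (g h)))))

Derivation:
Step 0: ((((((\a.a) (\a.a)) w) w) (\b.(\c.b))) ((\f.(\g.(\h.((f h) (g h))))) u))
Step 1: (((((\a.a) w) w) (\b.(\c.b))) ((\f.(\g.(\h.((f h) (g h))))) u))
Step 2: (((w w) (\b.(\c.b))) ((\f.(\g.(\h.((f h) (g h))))) u))
Step 3: (((w w) (\b.(\c.b))) (\g.(\h.((u h) (g h)))))
Step 4: (normal form reached)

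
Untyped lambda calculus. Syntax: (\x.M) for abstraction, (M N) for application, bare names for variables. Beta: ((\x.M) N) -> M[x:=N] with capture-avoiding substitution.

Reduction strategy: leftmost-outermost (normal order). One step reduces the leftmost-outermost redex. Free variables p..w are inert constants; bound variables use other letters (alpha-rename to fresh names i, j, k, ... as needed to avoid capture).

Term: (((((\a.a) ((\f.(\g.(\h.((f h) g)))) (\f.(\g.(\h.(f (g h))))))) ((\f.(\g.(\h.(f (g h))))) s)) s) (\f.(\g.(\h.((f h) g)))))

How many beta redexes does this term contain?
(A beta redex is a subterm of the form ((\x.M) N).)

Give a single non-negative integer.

Answer: 3

Derivation:
Term: (((((\a.a) ((\f.(\g.(\h.((f h) g)))) (\f.(\g.(\h.(f (g h))))))) ((\f.(\g.(\h.(f (g h))))) s)) s) (\f.(\g.(\h.((f h) g)))))
  Redex: ((\a.a) ((\f.(\g.(\h.((f h) g)))) (\f.(\g.(\h.(f (g h)))))))
  Redex: ((\f.(\g.(\h.((f h) g)))) (\f.(\g.(\h.(f (g h))))))
  Redex: ((\f.(\g.(\h.(f (g h))))) s)
Total redexes: 3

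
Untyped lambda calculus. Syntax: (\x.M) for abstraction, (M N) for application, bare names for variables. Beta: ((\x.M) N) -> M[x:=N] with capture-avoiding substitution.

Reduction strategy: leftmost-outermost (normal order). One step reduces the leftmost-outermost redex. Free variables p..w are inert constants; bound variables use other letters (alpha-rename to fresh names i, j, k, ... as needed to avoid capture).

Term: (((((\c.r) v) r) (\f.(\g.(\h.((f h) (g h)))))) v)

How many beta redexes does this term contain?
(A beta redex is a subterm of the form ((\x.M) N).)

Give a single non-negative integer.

Term: (((((\c.r) v) r) (\f.(\g.(\h.((f h) (g h)))))) v)
  Redex: ((\c.r) v)
Total redexes: 1

Answer: 1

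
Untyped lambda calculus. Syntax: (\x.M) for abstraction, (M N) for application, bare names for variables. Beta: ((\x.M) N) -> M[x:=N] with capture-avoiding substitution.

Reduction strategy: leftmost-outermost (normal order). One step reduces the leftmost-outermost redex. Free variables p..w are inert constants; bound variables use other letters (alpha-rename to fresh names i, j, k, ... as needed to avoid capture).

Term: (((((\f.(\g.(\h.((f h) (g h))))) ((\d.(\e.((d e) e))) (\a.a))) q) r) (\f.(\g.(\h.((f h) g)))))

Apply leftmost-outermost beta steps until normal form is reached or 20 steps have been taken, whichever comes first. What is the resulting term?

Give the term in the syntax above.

Step 0: (((((\f.(\g.(\h.((f h) (g h))))) ((\d.(\e.((d e) e))) (\a.a))) q) r) (\f.(\g.(\h.((f h) g)))))
Step 1: ((((\g.(\h.((((\d.(\e.((d e) e))) (\a.a)) h) (g h)))) q) r) (\f.(\g.(\h.((f h) g)))))
Step 2: (((\h.((((\d.(\e.((d e) e))) (\a.a)) h) (q h))) r) (\f.(\g.(\h.((f h) g)))))
Step 3: (((((\d.(\e.((d e) e))) (\a.a)) r) (q r)) (\f.(\g.(\h.((f h) g)))))
Step 4: ((((\e.(((\a.a) e) e)) r) (q r)) (\f.(\g.(\h.((f h) g)))))
Step 5: (((((\a.a) r) r) (q r)) (\f.(\g.(\h.((f h) g)))))
Step 6: (((r r) (q r)) (\f.(\g.(\h.((f h) g)))))

Answer: (((r r) (q r)) (\f.(\g.(\h.((f h) g)))))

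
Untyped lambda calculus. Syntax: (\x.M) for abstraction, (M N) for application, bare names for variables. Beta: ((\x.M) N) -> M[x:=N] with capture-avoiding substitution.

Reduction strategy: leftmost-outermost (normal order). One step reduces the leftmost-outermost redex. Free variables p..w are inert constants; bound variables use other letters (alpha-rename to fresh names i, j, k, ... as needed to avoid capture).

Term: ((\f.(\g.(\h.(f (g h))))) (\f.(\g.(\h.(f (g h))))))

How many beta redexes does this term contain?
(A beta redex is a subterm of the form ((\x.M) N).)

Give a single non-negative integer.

Answer: 1

Derivation:
Term: ((\f.(\g.(\h.(f (g h))))) (\f.(\g.(\h.(f (g h))))))
  Redex: ((\f.(\g.(\h.(f (g h))))) (\f.(\g.(\h.(f (g h))))))
Total redexes: 1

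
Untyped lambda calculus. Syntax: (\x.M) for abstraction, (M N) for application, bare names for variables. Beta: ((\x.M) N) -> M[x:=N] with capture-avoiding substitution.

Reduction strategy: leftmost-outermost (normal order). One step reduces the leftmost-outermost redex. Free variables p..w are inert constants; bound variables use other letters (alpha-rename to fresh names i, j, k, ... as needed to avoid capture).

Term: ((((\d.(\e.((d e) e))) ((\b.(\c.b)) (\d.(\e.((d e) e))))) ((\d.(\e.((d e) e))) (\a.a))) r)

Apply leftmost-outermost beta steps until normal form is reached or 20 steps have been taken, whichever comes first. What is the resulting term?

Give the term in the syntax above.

Step 0: ((((\d.(\e.((d e) e))) ((\b.(\c.b)) (\d.(\e.((d e) e))))) ((\d.(\e.((d e) e))) (\a.a))) r)
Step 1: (((\e.((((\b.(\c.b)) (\d.(\e.((d e) e)))) e) e)) ((\d.(\e.((d e) e))) (\a.a))) r)
Step 2: (((((\b.(\c.b)) (\d.(\e.((d e) e)))) ((\d.(\e.((d e) e))) (\a.a))) ((\d.(\e.((d e) e))) (\a.a))) r)
Step 3: ((((\c.(\d.(\e.((d e) e)))) ((\d.(\e.((d e) e))) (\a.a))) ((\d.(\e.((d e) e))) (\a.a))) r)
Step 4: (((\d.(\e.((d e) e))) ((\d.(\e.((d e) e))) (\a.a))) r)
Step 5: ((\e.((((\d.(\e.((d e) e))) (\a.a)) e) e)) r)
Step 6: ((((\d.(\e.((d e) e))) (\a.a)) r) r)
Step 7: (((\e.(((\a.a) e) e)) r) r)
Step 8: ((((\a.a) r) r) r)
Step 9: ((r r) r)

Answer: ((r r) r)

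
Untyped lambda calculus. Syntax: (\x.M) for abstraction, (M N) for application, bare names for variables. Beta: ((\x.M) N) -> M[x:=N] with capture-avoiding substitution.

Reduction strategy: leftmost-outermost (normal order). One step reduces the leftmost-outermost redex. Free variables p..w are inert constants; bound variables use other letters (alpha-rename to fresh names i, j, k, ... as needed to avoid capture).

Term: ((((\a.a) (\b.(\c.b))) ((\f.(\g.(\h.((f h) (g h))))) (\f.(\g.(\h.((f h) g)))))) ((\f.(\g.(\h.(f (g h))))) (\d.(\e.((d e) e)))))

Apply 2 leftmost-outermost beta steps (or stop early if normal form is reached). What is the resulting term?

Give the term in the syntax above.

Answer: ((\c.((\f.(\g.(\h.((f h) (g h))))) (\f.(\g.(\h.((f h) g)))))) ((\f.(\g.(\h.(f (g h))))) (\d.(\e.((d e) e)))))

Derivation:
Step 0: ((((\a.a) (\b.(\c.b))) ((\f.(\g.(\h.((f h) (g h))))) (\f.(\g.(\h.((f h) g)))))) ((\f.(\g.(\h.(f (g h))))) (\d.(\e.((d e) e)))))
Step 1: (((\b.(\c.b)) ((\f.(\g.(\h.((f h) (g h))))) (\f.(\g.(\h.((f h) g)))))) ((\f.(\g.(\h.(f (g h))))) (\d.(\e.((d e) e)))))
Step 2: ((\c.((\f.(\g.(\h.((f h) (g h))))) (\f.(\g.(\h.((f h) g)))))) ((\f.(\g.(\h.(f (g h))))) (\d.(\e.((d e) e)))))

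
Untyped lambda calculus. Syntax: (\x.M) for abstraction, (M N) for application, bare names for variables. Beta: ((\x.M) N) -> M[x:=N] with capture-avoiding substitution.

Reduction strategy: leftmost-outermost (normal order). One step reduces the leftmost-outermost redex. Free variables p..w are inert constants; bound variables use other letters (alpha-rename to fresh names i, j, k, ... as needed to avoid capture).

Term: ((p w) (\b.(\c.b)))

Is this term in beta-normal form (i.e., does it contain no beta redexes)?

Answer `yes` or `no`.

Term: ((p w) (\b.(\c.b)))
No beta redexes found.

Answer: yes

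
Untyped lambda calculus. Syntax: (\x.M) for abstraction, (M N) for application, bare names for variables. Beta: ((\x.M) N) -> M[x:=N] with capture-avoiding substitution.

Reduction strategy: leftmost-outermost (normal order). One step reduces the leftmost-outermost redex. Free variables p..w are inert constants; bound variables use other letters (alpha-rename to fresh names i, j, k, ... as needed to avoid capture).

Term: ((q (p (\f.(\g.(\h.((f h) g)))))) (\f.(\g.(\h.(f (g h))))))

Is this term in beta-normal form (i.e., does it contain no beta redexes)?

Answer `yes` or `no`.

Term: ((q (p (\f.(\g.(\h.((f h) g)))))) (\f.(\g.(\h.(f (g h))))))
No beta redexes found.

Answer: yes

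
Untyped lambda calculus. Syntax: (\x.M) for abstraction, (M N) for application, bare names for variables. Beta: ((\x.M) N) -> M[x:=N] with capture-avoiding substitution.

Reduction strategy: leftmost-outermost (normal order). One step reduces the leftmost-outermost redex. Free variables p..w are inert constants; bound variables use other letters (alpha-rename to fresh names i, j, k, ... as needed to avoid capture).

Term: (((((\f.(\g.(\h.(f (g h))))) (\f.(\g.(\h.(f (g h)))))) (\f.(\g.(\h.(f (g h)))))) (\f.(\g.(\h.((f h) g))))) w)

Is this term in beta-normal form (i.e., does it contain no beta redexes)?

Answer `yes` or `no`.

Answer: no

Derivation:
Term: (((((\f.(\g.(\h.(f (g h))))) (\f.(\g.(\h.(f (g h)))))) (\f.(\g.(\h.(f (g h)))))) (\f.(\g.(\h.((f h) g))))) w)
Found 1 beta redex(es).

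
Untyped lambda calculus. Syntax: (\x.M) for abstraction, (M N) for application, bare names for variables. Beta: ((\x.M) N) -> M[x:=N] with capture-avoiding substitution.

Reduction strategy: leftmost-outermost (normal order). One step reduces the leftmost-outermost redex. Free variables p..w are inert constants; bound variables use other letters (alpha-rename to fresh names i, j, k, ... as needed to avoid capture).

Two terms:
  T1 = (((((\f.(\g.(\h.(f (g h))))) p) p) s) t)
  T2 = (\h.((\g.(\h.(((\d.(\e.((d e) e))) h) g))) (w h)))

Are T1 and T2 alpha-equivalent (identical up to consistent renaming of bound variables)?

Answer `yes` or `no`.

Answer: no

Derivation:
Term 1: (((((\f.(\g.(\h.(f (g h))))) p) p) s) t)
Term 2: (\h.((\g.(\h.(((\d.(\e.((d e) e))) h) g))) (w h)))
Alpha-equivalence: compare structure up to binder renaming.
Result: False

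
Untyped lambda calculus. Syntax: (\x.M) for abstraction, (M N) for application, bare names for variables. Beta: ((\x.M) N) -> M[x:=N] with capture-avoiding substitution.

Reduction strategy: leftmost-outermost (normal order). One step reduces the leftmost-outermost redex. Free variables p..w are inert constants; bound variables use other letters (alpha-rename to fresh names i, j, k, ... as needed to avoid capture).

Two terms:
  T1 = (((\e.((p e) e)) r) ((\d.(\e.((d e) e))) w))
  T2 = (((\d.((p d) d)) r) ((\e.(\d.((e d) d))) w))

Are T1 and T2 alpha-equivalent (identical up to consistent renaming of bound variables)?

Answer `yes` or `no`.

Term 1: (((\e.((p e) e)) r) ((\d.(\e.((d e) e))) w))
Term 2: (((\d.((p d) d)) r) ((\e.(\d.((e d) d))) w))
Alpha-equivalence: compare structure up to binder renaming.
Result: True

Answer: yes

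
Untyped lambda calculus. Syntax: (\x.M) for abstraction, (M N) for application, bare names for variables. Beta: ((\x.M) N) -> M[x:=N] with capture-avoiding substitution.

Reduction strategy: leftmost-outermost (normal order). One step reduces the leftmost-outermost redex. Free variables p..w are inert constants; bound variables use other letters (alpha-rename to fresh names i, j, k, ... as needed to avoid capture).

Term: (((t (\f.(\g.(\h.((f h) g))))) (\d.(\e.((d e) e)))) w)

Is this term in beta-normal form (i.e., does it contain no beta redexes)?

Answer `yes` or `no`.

Term: (((t (\f.(\g.(\h.((f h) g))))) (\d.(\e.((d e) e)))) w)
No beta redexes found.

Answer: yes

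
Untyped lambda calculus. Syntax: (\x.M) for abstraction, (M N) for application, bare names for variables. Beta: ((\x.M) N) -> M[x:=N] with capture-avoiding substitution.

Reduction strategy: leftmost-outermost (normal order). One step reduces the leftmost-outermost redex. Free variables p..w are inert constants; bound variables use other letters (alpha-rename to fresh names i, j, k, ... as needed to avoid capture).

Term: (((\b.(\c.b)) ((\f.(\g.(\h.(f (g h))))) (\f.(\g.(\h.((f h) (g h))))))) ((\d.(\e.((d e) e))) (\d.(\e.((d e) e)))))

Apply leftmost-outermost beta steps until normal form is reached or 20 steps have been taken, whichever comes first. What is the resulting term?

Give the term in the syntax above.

Step 0: (((\b.(\c.b)) ((\f.(\g.(\h.(f (g h))))) (\f.(\g.(\h.((f h) (g h))))))) ((\d.(\e.((d e) e))) (\d.(\e.((d e) e)))))
Step 1: ((\c.((\f.(\g.(\h.(f (g h))))) (\f.(\g.(\h.((f h) (g h))))))) ((\d.(\e.((d e) e))) (\d.(\e.((d e) e)))))
Step 2: ((\f.(\g.(\h.(f (g h))))) (\f.(\g.(\h.((f h) (g h))))))
Step 3: (\g.(\h.((\f.(\g.(\h.((f h) (g h))))) (g h))))
Step 4: (\g.(\h.(\i.(\j.(((g h) j) (i j))))))

Answer: (\g.(\h.(\i.(\j.(((g h) j) (i j))))))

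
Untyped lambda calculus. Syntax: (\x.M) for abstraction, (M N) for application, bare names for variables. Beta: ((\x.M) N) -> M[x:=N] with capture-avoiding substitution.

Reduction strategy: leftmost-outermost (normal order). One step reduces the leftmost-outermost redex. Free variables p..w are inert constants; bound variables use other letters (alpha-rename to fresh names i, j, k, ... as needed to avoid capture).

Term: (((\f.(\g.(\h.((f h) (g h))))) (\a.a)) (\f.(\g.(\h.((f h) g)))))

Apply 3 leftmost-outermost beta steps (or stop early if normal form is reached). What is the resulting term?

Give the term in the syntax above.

Step 0: (((\f.(\g.(\h.((f h) (g h))))) (\a.a)) (\f.(\g.(\h.((f h) g)))))
Step 1: ((\g.(\h.(((\a.a) h) (g h)))) (\f.(\g.(\h.((f h) g)))))
Step 2: (\h.(((\a.a) h) ((\f.(\g.(\h.((f h) g)))) h)))
Step 3: (\h.(h ((\f.(\g.(\h.((f h) g)))) h)))

Answer: (\h.(h ((\f.(\g.(\h.((f h) g)))) h)))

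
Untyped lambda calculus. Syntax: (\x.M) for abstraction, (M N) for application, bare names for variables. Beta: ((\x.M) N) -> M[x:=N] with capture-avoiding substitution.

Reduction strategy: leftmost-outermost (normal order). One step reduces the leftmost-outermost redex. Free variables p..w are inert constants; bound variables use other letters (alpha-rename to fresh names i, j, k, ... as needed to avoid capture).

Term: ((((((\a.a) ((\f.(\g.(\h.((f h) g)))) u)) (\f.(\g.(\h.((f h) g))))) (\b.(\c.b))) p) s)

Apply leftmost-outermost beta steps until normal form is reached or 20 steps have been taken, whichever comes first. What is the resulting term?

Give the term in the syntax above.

Answer: ((((u (\b.(\c.b))) (\f.(\g.(\h.((f h) g))))) p) s)

Derivation:
Step 0: ((((((\a.a) ((\f.(\g.(\h.((f h) g)))) u)) (\f.(\g.(\h.((f h) g))))) (\b.(\c.b))) p) s)
Step 1: ((((((\f.(\g.(\h.((f h) g)))) u) (\f.(\g.(\h.((f h) g))))) (\b.(\c.b))) p) s)
Step 2: (((((\g.(\h.((u h) g))) (\f.(\g.(\h.((f h) g))))) (\b.(\c.b))) p) s)
Step 3: ((((\h.((u h) (\f.(\g.(\h.((f h) g)))))) (\b.(\c.b))) p) s)
Step 4: ((((u (\b.(\c.b))) (\f.(\g.(\h.((f h) g))))) p) s)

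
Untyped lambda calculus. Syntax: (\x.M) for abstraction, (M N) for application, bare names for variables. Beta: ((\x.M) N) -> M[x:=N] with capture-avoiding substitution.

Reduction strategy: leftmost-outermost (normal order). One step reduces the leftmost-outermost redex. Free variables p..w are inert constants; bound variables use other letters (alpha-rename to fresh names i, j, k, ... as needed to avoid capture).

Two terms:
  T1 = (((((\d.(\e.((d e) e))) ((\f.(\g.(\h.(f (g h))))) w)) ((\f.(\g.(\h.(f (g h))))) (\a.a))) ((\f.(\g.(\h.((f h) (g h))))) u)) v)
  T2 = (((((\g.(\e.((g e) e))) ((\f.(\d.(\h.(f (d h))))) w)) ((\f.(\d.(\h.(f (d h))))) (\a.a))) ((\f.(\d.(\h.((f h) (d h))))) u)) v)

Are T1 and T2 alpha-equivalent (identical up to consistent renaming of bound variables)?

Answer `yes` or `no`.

Term 1: (((((\d.(\e.((d e) e))) ((\f.(\g.(\h.(f (g h))))) w)) ((\f.(\g.(\h.(f (g h))))) (\a.a))) ((\f.(\g.(\h.((f h) (g h))))) u)) v)
Term 2: (((((\g.(\e.((g e) e))) ((\f.(\d.(\h.(f (d h))))) w)) ((\f.(\d.(\h.(f (d h))))) (\a.a))) ((\f.(\d.(\h.((f h) (d h))))) u)) v)
Alpha-equivalence: compare structure up to binder renaming.
Result: True

Answer: yes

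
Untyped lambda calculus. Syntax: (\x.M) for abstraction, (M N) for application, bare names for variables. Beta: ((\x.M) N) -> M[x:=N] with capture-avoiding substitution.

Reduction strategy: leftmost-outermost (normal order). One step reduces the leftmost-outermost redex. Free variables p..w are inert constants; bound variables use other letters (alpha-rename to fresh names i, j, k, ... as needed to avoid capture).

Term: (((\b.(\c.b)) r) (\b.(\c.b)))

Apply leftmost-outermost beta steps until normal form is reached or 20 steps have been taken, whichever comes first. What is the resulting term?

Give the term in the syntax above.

Answer: r

Derivation:
Step 0: (((\b.(\c.b)) r) (\b.(\c.b)))
Step 1: ((\c.r) (\b.(\c.b)))
Step 2: r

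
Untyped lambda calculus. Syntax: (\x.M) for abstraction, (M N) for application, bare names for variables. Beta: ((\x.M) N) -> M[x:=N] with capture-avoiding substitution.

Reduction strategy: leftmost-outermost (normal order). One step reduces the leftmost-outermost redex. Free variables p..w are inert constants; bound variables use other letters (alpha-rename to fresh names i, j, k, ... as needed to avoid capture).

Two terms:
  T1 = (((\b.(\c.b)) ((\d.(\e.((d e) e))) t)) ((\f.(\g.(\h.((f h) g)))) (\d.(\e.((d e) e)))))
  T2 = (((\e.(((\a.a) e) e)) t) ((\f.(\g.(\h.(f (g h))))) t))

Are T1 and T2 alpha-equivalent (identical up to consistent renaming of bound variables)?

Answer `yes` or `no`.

Answer: no

Derivation:
Term 1: (((\b.(\c.b)) ((\d.(\e.((d e) e))) t)) ((\f.(\g.(\h.((f h) g)))) (\d.(\e.((d e) e)))))
Term 2: (((\e.(((\a.a) e) e)) t) ((\f.(\g.(\h.(f (g h))))) t))
Alpha-equivalence: compare structure up to binder renaming.
Result: False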